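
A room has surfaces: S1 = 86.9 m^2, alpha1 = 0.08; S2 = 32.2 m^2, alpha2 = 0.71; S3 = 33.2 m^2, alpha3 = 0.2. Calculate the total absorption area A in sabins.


Given surfaces:
  Surface 1: 86.9 * 0.08 = 6.952
  Surface 2: 32.2 * 0.71 = 22.862
  Surface 3: 33.2 * 0.2 = 6.64
Formula: A = sum(Si * alpha_i)
A = 6.952 + 22.862 + 6.64
A = 36.45

36.45 sabins


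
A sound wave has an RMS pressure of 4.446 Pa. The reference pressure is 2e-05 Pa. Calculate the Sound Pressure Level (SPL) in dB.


Given values:
  p = 4.446 Pa
  p_ref = 2e-05 Pa
Formula: SPL = 20 * log10(p / p_ref)
Compute ratio: p / p_ref = 4.446 / 2e-05 = 222300
Compute log10: log10(222300) = 5.346939
Multiply: SPL = 20 * 5.346939 = 106.94

106.94 dB


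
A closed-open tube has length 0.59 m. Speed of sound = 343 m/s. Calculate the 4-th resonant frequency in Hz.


Given values:
  Tube type: closed-open, L = 0.59 m, c = 343 m/s, n = 4
Formula: f_n = (2n - 1) * c / (4 * L)
Compute 2n - 1 = 2*4 - 1 = 7
Compute 4 * L = 4 * 0.59 = 2.36
f = 7 * 343 / 2.36
f = 1017.37

1017.37 Hz


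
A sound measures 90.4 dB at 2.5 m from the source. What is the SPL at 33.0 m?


Given values:
  SPL1 = 90.4 dB, r1 = 2.5 m, r2 = 33.0 m
Formula: SPL2 = SPL1 - 20 * log10(r2 / r1)
Compute ratio: r2 / r1 = 33.0 / 2.5 = 13.2
Compute log10: log10(13.2) = 1.120574
Compute drop: 20 * 1.120574 = 22.4115
SPL2 = 90.4 - 22.4115 = 67.99

67.99 dB


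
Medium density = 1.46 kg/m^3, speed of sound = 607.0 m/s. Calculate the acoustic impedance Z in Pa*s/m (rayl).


Given values:
  rho = 1.46 kg/m^3
  c = 607.0 m/s
Formula: Z = rho * c
Z = 1.46 * 607.0
Z = 886.22

886.22 rayl


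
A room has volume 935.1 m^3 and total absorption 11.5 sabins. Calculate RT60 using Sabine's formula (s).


Given values:
  V = 935.1 m^3
  A = 11.5 sabins
Formula: RT60 = 0.161 * V / A
Numerator: 0.161 * 935.1 = 150.5511
RT60 = 150.5511 / 11.5 = 13.091

13.091 s


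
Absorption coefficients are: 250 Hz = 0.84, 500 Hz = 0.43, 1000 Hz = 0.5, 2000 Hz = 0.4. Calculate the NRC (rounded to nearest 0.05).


Given values:
  a_250 = 0.84, a_500 = 0.43
  a_1000 = 0.5, a_2000 = 0.4
Formula: NRC = (a250 + a500 + a1000 + a2000) / 4
Sum = 0.84 + 0.43 + 0.5 + 0.4 = 2.17
NRC = 2.17 / 4 = 0.5425
Rounded to nearest 0.05: 0.55

0.55


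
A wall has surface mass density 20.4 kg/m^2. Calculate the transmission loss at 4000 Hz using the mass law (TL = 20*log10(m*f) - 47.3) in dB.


Given values:
  m = 20.4 kg/m^2, f = 4000 Hz
Formula: TL = 20 * log10(m * f) - 47.3
Compute m * f = 20.4 * 4000 = 81600.0
Compute log10(81600.0) = 4.91169
Compute 20 * 4.91169 = 98.2338
TL = 98.2338 - 47.3 = 50.93

50.93 dB


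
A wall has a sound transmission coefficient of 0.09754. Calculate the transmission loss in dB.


Given values:
  tau = 0.09754
Formula: TL = 10 * log10(1 / tau)
Compute 1 / tau = 1 / 0.09754 = 10.2522
Compute log10(10.2522) = 1.010817
TL = 10 * 1.010817 = 10.11

10.11 dB


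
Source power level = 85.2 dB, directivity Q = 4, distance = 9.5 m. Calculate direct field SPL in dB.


Given values:
  Lw = 85.2 dB, Q = 4, r = 9.5 m
Formula: SPL = Lw + 10 * log10(Q / (4 * pi * r^2))
Compute 4 * pi * r^2 = 4 * pi * 9.5^2 = 1134.1149
Compute Q / denom = 4 / 1134.1149 = 0.00352698
Compute 10 * log10(0.00352698) = -24.526
SPL = 85.2 + (-24.526) = 60.67

60.67 dB


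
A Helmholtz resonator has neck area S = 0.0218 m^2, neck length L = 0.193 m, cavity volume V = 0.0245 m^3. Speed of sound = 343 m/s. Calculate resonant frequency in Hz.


Given values:
  S = 0.0218 m^2, L = 0.193 m, V = 0.0245 m^3, c = 343 m/s
Formula: f = (c / (2*pi)) * sqrt(S / (V * L))
Compute V * L = 0.0245 * 0.193 = 0.0047285
Compute S / (V * L) = 0.0218 / 0.0047285 = 4.6103
Compute sqrt(4.6103) = 2.147161
Compute c / (2*pi) = 343 / 6.283185 = 54.590148
f = 54.590148 * 2.147161 = 117.21

117.21 Hz


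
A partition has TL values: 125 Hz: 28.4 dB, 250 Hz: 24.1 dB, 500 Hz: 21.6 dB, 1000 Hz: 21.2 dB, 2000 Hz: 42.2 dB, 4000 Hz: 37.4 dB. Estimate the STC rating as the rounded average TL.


Given TL values at each frequency:
  125 Hz: 28.4 dB
  250 Hz: 24.1 dB
  500 Hz: 21.6 dB
  1000 Hz: 21.2 dB
  2000 Hz: 42.2 dB
  4000 Hz: 37.4 dB
Formula: STC ~ round(average of TL values)
Sum = 28.4 + 24.1 + 21.6 + 21.2 + 42.2 + 37.4 = 174.9
Average = 174.9 / 6 = 29.15
Rounded: 29

29


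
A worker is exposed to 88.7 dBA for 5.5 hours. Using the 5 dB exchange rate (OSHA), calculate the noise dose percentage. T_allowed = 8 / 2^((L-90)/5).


Given values:
  L = 88.7 dBA, T = 5.5 hours
Formula: T_allowed = 8 / 2^((L - 90) / 5)
Compute exponent: (88.7 - 90) / 5 = -0.26
Compute 2^(-0.26) = 0.835088
T_allowed = 8 / 0.835088 = 9.579829 hours
Dose = (T / T_allowed) * 100
Dose = (5.5 / 9.579829) * 100 = 57.41

57.41 %


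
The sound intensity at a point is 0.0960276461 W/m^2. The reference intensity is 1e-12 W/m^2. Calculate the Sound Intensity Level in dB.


Given values:
  I = 0.0960276461 W/m^2
  I_ref = 1e-12 W/m^2
Formula: SIL = 10 * log10(I / I_ref)
Compute ratio: I / I_ref = 96027646100
Compute log10: log10(96027646100) = 10.982396
Multiply: SIL = 10 * 10.982396 = 109.82

109.82 dB


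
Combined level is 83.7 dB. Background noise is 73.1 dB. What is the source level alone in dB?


Given values:
  L_total = 83.7 dB, L_bg = 73.1 dB
Formula: L_source = 10 * log10(10^(L_total/10) - 10^(L_bg/10))
Convert to linear:
  10^(83.7/10) = 234422881.532
  10^(73.1/10) = 20417379.4467
Difference: 234422881.532 - 20417379.4467 = 214005502.0853
L_source = 10 * log10(214005502.0853) = 83.3

83.3 dB


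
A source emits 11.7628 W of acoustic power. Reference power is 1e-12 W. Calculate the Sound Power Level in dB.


Given values:
  W = 11.7628 W
  W_ref = 1e-12 W
Formula: SWL = 10 * log10(W / W_ref)
Compute ratio: W / W_ref = 11762800000000
Compute log10: log10(11762800000000) = 13.070511
Multiply: SWL = 10 * 13.070511 = 130.71

130.71 dB


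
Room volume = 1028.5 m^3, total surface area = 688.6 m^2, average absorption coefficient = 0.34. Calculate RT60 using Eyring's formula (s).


Given values:
  V = 1028.5 m^3, S = 688.6 m^2, alpha = 0.34
Formula: RT60 = 0.161 * V / (-S * ln(1 - alpha))
Compute ln(1 - 0.34) = ln(0.66) = -0.415515
Denominator: -688.6 * -0.415515 = 286.1236
Numerator: 0.161 * 1028.5 = 165.5885
RT60 = 165.5885 / 286.1236 = 0.579

0.579 s


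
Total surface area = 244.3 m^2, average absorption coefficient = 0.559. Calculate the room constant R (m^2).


Given values:
  S = 244.3 m^2, alpha = 0.559
Formula: R = S * alpha / (1 - alpha)
Numerator: 244.3 * 0.559 = 136.5637
Denominator: 1 - 0.559 = 0.441
R = 136.5637 / 0.441 = 309.67

309.67 m^2


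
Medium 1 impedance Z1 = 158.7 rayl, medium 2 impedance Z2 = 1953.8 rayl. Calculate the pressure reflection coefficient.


Given values:
  Z1 = 158.7 rayl, Z2 = 1953.8 rayl
Formula: R = (Z2 - Z1) / (Z2 + Z1)
Numerator: Z2 - Z1 = 1953.8 - 158.7 = 1795.1
Denominator: Z2 + Z1 = 1953.8 + 158.7 = 2112.5
R = 1795.1 / 2112.5 = 0.8498

0.8498


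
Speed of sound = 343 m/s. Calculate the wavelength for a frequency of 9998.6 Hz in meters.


Given values:
  c = 343 m/s, f = 9998.6 Hz
Formula: lambda = c / f
lambda = 343 / 9998.6
lambda = 0.0343

0.0343 m


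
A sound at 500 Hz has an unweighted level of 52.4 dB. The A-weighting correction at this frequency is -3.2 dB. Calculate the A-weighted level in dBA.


Given values:
  SPL = 52.4 dB
  A-weighting at 500 Hz = -3.2 dB
Formula: L_A = SPL + A_weight
L_A = 52.4 + (-3.2)
L_A = 49.2

49.2 dBA


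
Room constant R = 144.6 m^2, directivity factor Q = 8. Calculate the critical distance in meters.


Given values:
  R = 144.6 m^2, Q = 8
Formula: d_c = 0.141 * sqrt(Q * R)
Compute Q * R = 8 * 144.6 = 1156.8
Compute sqrt(1156.8) = 34.0118
d_c = 0.141 * 34.0118 = 4.796

4.796 m


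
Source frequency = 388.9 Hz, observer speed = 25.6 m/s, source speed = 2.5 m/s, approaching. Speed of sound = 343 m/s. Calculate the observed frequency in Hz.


Given values:
  f_s = 388.9 Hz, v_o = 25.6 m/s, v_s = 2.5 m/s
  Direction: approaching
Formula: f_o = f_s * (c + v_o) / (c - v_s)
Numerator: c + v_o = 343 + 25.6 = 368.6
Denominator: c - v_s = 343 - 2.5 = 340.5
f_o = 388.9 * 368.6 / 340.5 = 420.99

420.99 Hz


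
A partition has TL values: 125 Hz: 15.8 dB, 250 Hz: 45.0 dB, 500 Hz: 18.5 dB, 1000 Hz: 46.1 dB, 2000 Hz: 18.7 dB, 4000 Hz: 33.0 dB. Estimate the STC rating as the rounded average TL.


Given TL values at each frequency:
  125 Hz: 15.8 dB
  250 Hz: 45.0 dB
  500 Hz: 18.5 dB
  1000 Hz: 46.1 dB
  2000 Hz: 18.7 dB
  4000 Hz: 33.0 dB
Formula: STC ~ round(average of TL values)
Sum = 15.8 + 45.0 + 18.5 + 46.1 + 18.7 + 33.0 = 177.1
Average = 177.1 / 6 = 29.52
Rounded: 30

30


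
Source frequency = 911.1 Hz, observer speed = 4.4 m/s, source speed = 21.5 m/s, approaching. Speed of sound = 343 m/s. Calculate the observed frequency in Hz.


Given values:
  f_s = 911.1 Hz, v_o = 4.4 m/s, v_s = 21.5 m/s
  Direction: approaching
Formula: f_o = f_s * (c + v_o) / (c - v_s)
Numerator: c + v_o = 343 + 4.4 = 347.4
Denominator: c - v_s = 343 - 21.5 = 321.5
f_o = 911.1 * 347.4 / 321.5 = 984.5

984.5 Hz


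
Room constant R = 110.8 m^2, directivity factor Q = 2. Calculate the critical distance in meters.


Given values:
  R = 110.8 m^2, Q = 2
Formula: d_c = 0.141 * sqrt(Q * R)
Compute Q * R = 2 * 110.8 = 221.6
Compute sqrt(221.6) = 14.8862
d_c = 0.141 * 14.8862 = 2.099

2.099 m


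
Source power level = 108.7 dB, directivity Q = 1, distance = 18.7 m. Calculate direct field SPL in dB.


Given values:
  Lw = 108.7 dB, Q = 1, r = 18.7 m
Formula: SPL = Lw + 10 * log10(Q / (4 * pi * r^2))
Compute 4 * pi * r^2 = 4 * pi * 18.7^2 = 4394.3341
Compute Q / denom = 1 / 4394.3341 = 0.00022757
Compute 10 * log10(0.00022757) = -36.4288
SPL = 108.7 + (-36.4288) = 72.27

72.27 dB


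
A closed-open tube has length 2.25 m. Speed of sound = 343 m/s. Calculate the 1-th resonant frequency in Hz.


Given values:
  Tube type: closed-open, L = 2.25 m, c = 343 m/s, n = 1
Formula: f_n = (2n - 1) * c / (4 * L)
Compute 2n - 1 = 2*1 - 1 = 1
Compute 4 * L = 4 * 2.25 = 9.0
f = 1 * 343 / 9.0
f = 38.11

38.11 Hz


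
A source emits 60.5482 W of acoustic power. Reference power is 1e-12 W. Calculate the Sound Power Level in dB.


Given values:
  W = 60.5482 W
  W_ref = 1e-12 W
Formula: SWL = 10 * log10(W / W_ref)
Compute ratio: W / W_ref = 60548200000000
Compute log10: log10(60548200000000) = 13.782101
Multiply: SWL = 10 * 13.782101 = 137.82

137.82 dB


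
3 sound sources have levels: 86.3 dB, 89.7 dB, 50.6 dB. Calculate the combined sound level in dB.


Formula: L_total = 10 * log10( sum(10^(Li/10)) )
  Source 1: 10^(86.3/10) = 426579518.8016
  Source 2: 10^(89.7/10) = 933254300.797
  Source 3: 10^(50.6/10) = 114815.3621
Sum of linear values = 1359948634.9607
L_total = 10 * log10(1359948634.9607) = 91.34

91.34 dB


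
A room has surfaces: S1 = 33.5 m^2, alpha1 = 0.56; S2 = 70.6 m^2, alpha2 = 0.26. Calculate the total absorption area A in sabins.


Given surfaces:
  Surface 1: 33.5 * 0.56 = 18.76
  Surface 2: 70.6 * 0.26 = 18.356
Formula: A = sum(Si * alpha_i)
A = 18.76 + 18.356
A = 37.12

37.12 sabins


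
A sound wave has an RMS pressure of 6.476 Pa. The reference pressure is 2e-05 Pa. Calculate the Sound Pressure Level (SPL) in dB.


Given values:
  p = 6.476 Pa
  p_ref = 2e-05 Pa
Formula: SPL = 20 * log10(p / p_ref)
Compute ratio: p / p_ref = 6.476 / 2e-05 = 323800
Compute log10: log10(323800) = 5.510277
Multiply: SPL = 20 * 5.510277 = 110.21

110.21 dB


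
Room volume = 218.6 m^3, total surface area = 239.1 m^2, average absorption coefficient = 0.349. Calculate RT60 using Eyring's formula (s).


Given values:
  V = 218.6 m^3, S = 239.1 m^2, alpha = 0.349
Formula: RT60 = 0.161 * V / (-S * ln(1 - alpha))
Compute ln(1 - 0.349) = ln(0.651) = -0.429246
Denominator: -239.1 * -0.429246 = 102.6327
Numerator: 0.161 * 218.6 = 35.1946
RT60 = 35.1946 / 102.6327 = 0.343

0.343 s


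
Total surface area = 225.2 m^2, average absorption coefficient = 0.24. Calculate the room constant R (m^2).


Given values:
  S = 225.2 m^2, alpha = 0.24
Formula: R = S * alpha / (1 - alpha)
Numerator: 225.2 * 0.24 = 54.048
Denominator: 1 - 0.24 = 0.76
R = 54.048 / 0.76 = 71.12

71.12 m^2


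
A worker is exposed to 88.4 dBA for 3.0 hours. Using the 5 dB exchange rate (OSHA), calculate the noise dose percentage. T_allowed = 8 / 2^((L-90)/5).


Given values:
  L = 88.4 dBA, T = 3.0 hours
Formula: T_allowed = 8 / 2^((L - 90) / 5)
Compute exponent: (88.4 - 90) / 5 = -0.32
Compute 2^(-0.32) = 0.80107
T_allowed = 8 / 0.80107 = 9.986643 hours
Dose = (T / T_allowed) * 100
Dose = (3.0 / 9.986643) * 100 = 30.04

30.04 %


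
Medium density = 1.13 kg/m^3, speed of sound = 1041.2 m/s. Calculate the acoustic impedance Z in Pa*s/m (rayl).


Given values:
  rho = 1.13 kg/m^3
  c = 1041.2 m/s
Formula: Z = rho * c
Z = 1.13 * 1041.2
Z = 1176.56

1176.56 rayl


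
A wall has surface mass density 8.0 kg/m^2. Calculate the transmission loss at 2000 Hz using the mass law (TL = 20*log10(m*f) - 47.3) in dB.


Given values:
  m = 8.0 kg/m^2, f = 2000 Hz
Formula: TL = 20 * log10(m * f) - 47.3
Compute m * f = 8.0 * 2000 = 16000.0
Compute log10(16000.0) = 4.20412
Compute 20 * 4.20412 = 84.0824
TL = 84.0824 - 47.3 = 36.78

36.78 dB


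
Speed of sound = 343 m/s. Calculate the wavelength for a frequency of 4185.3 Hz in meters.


Given values:
  c = 343 m/s, f = 4185.3 Hz
Formula: lambda = c / f
lambda = 343 / 4185.3
lambda = 0.082

0.082 m


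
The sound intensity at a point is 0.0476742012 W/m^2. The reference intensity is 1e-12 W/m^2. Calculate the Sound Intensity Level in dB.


Given values:
  I = 0.0476742012 W/m^2
  I_ref = 1e-12 W/m^2
Formula: SIL = 10 * log10(I / I_ref)
Compute ratio: I / I_ref = 47674201200
Compute log10: log10(47674201200) = 10.678283
Multiply: SIL = 10 * 10.678283 = 106.78

106.78 dB


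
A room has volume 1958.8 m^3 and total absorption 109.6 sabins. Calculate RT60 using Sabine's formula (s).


Given values:
  V = 1958.8 m^3
  A = 109.6 sabins
Formula: RT60 = 0.161 * V / A
Numerator: 0.161 * 1958.8 = 315.3668
RT60 = 315.3668 / 109.6 = 2.877

2.877 s


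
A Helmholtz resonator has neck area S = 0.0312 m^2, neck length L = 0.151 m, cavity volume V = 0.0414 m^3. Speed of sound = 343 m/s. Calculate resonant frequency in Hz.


Given values:
  S = 0.0312 m^2, L = 0.151 m, V = 0.0414 m^3, c = 343 m/s
Formula: f = (c / (2*pi)) * sqrt(S / (V * L))
Compute V * L = 0.0414 * 0.151 = 0.0062514
Compute S / (V * L) = 0.0312 / 0.0062514 = 4.9909
Compute sqrt(4.9909) = 2.234032
Compute c / (2*pi) = 343 / 6.283185 = 54.590148
f = 54.590148 * 2.234032 = 121.96

121.96 Hz


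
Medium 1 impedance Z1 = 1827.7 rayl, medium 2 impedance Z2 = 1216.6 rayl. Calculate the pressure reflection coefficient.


Given values:
  Z1 = 1827.7 rayl, Z2 = 1216.6 rayl
Formula: R = (Z2 - Z1) / (Z2 + Z1)
Numerator: Z2 - Z1 = 1216.6 - 1827.7 = -611.1
Denominator: Z2 + Z1 = 1216.6 + 1827.7 = 3044.3
R = -611.1 / 3044.3 = -0.2007

-0.2007


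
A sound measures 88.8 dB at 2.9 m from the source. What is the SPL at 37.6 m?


Given values:
  SPL1 = 88.8 dB, r1 = 2.9 m, r2 = 37.6 m
Formula: SPL2 = SPL1 - 20 * log10(r2 / r1)
Compute ratio: r2 / r1 = 37.6 / 2.9 = 12.9655
Compute log10: log10(12.9655) = 1.112789
Compute drop: 20 * 1.112789 = 22.2558
SPL2 = 88.8 - 22.2558 = 66.54

66.54 dB


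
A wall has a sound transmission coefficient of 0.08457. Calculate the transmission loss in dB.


Given values:
  tau = 0.08457
Formula: TL = 10 * log10(1 / tau)
Compute 1 / tau = 1 / 0.08457 = 11.8245
Compute log10(11.8245) = 1.072783
TL = 10 * 1.072783 = 10.73

10.73 dB


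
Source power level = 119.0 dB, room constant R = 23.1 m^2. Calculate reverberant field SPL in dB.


Given values:
  Lw = 119.0 dB, R = 23.1 m^2
Formula: SPL = Lw + 10 * log10(4 / R)
Compute 4 / R = 4 / 23.1 = 0.17316
Compute 10 * log10(0.17316) = -7.6155
SPL = 119.0 + (-7.6155) = 111.38

111.38 dB


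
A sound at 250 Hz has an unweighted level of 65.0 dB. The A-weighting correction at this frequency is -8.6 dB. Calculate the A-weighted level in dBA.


Given values:
  SPL = 65.0 dB
  A-weighting at 250 Hz = -8.6 dB
Formula: L_A = SPL + A_weight
L_A = 65.0 + (-8.6)
L_A = 56.4

56.4 dBA


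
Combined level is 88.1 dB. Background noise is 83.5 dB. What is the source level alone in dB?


Given values:
  L_total = 88.1 dB, L_bg = 83.5 dB
Formula: L_source = 10 * log10(10^(L_total/10) - 10^(L_bg/10))
Convert to linear:
  10^(88.1/10) = 645654229.0347
  10^(83.5/10) = 223872113.8568
Difference: 645654229.0347 - 223872113.8568 = 421782115.1779
L_source = 10 * log10(421782115.1779) = 86.25

86.25 dB


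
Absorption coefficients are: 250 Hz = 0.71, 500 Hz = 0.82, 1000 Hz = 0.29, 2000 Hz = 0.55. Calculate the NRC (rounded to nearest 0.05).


Given values:
  a_250 = 0.71, a_500 = 0.82
  a_1000 = 0.29, a_2000 = 0.55
Formula: NRC = (a250 + a500 + a1000 + a2000) / 4
Sum = 0.71 + 0.82 + 0.29 + 0.55 = 2.37
NRC = 2.37 / 4 = 0.5925
Rounded to nearest 0.05: 0.6

0.6


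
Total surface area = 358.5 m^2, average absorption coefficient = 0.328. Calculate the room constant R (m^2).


Given values:
  S = 358.5 m^2, alpha = 0.328
Formula: R = S * alpha / (1 - alpha)
Numerator: 358.5 * 0.328 = 117.588
Denominator: 1 - 0.328 = 0.672
R = 117.588 / 0.672 = 174.98

174.98 m^2


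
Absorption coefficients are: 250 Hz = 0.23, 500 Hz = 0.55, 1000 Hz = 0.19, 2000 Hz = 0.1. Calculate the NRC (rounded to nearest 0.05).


Given values:
  a_250 = 0.23, a_500 = 0.55
  a_1000 = 0.19, a_2000 = 0.1
Formula: NRC = (a250 + a500 + a1000 + a2000) / 4
Sum = 0.23 + 0.55 + 0.19 + 0.1 = 1.07
NRC = 1.07 / 4 = 0.2675
Rounded to nearest 0.05: 0.25

0.25


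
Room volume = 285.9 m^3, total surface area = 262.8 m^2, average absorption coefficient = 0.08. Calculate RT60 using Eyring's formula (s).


Given values:
  V = 285.9 m^3, S = 262.8 m^2, alpha = 0.08
Formula: RT60 = 0.161 * V / (-S * ln(1 - alpha))
Compute ln(1 - 0.08) = ln(0.92) = -0.083382
Denominator: -262.8 * -0.083382 = 21.9128
Numerator: 0.161 * 285.9 = 46.0299
RT60 = 46.0299 / 21.9128 = 2.101

2.101 s


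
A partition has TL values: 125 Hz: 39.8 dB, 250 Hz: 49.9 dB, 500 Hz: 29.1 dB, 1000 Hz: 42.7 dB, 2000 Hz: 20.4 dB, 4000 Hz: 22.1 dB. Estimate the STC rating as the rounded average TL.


Given TL values at each frequency:
  125 Hz: 39.8 dB
  250 Hz: 49.9 dB
  500 Hz: 29.1 dB
  1000 Hz: 42.7 dB
  2000 Hz: 20.4 dB
  4000 Hz: 22.1 dB
Formula: STC ~ round(average of TL values)
Sum = 39.8 + 49.9 + 29.1 + 42.7 + 20.4 + 22.1 = 204.0
Average = 204.0 / 6 = 34.0
Rounded: 34

34


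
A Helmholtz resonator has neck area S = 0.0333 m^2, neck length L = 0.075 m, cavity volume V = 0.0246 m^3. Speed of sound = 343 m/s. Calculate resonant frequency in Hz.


Given values:
  S = 0.0333 m^2, L = 0.075 m, V = 0.0246 m^3, c = 343 m/s
Formula: f = (c / (2*pi)) * sqrt(S / (V * L))
Compute V * L = 0.0246 * 0.075 = 0.001845
Compute S / (V * L) = 0.0333 / 0.001845 = 18.0488
Compute sqrt(18.0488) = 4.248388
Compute c / (2*pi) = 343 / 6.283185 = 54.590148
f = 54.590148 * 4.248388 = 231.92

231.92 Hz


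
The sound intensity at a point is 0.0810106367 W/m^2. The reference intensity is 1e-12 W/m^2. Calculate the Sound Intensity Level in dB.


Given values:
  I = 0.0810106367 W/m^2
  I_ref = 1e-12 W/m^2
Formula: SIL = 10 * log10(I / I_ref)
Compute ratio: I / I_ref = 81010636700
Compute log10: log10(81010636700) = 10.908542
Multiply: SIL = 10 * 10.908542 = 109.09

109.09 dB


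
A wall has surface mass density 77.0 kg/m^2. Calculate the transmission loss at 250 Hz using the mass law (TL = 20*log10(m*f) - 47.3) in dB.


Given values:
  m = 77.0 kg/m^2, f = 250 Hz
Formula: TL = 20 * log10(m * f) - 47.3
Compute m * f = 77.0 * 250 = 19250.0
Compute log10(19250.0) = 4.284431
Compute 20 * 4.284431 = 85.6886
TL = 85.6886 - 47.3 = 38.39

38.39 dB


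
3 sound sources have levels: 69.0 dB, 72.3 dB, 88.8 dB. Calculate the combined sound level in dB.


Formula: L_total = 10 * log10( sum(10^(Li/10)) )
  Source 1: 10^(69.0/10) = 7943282.3472
  Source 2: 10^(72.3/10) = 16982436.5246
  Source 3: 10^(88.8/10) = 758577575.0292
Sum of linear values = 783503293.901
L_total = 10 * log10(783503293.901) = 88.94

88.94 dB


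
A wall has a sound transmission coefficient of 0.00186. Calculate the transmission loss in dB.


Given values:
  tau = 0.00186
Formula: TL = 10 * log10(1 / tau)
Compute 1 / tau = 1 / 0.00186 = 537.6344
Compute log10(537.6344) = 2.730487
TL = 10 * 2.730487 = 27.3

27.3 dB


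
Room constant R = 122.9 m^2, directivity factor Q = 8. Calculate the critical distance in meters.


Given values:
  R = 122.9 m^2, Q = 8
Formula: d_c = 0.141 * sqrt(Q * R)
Compute Q * R = 8 * 122.9 = 983.2
Compute sqrt(983.2) = 31.356
d_c = 0.141 * 31.356 = 4.421

4.421 m


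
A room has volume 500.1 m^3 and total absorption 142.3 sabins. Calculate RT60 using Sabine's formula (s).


Given values:
  V = 500.1 m^3
  A = 142.3 sabins
Formula: RT60 = 0.161 * V / A
Numerator: 0.161 * 500.1 = 80.5161
RT60 = 80.5161 / 142.3 = 0.566

0.566 s


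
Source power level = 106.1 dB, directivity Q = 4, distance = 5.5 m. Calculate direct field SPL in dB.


Given values:
  Lw = 106.1 dB, Q = 4, r = 5.5 m
Formula: SPL = Lw + 10 * log10(Q / (4 * pi * r^2))
Compute 4 * pi * r^2 = 4 * pi * 5.5^2 = 380.1327
Compute Q / denom = 4 / 380.1327 = 0.01052264
Compute 10 * log10(0.01052264) = -19.7788
SPL = 106.1 + (-19.7788) = 86.32

86.32 dB


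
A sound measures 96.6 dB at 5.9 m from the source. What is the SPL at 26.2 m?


Given values:
  SPL1 = 96.6 dB, r1 = 5.9 m, r2 = 26.2 m
Formula: SPL2 = SPL1 - 20 * log10(r2 / r1)
Compute ratio: r2 / r1 = 26.2 / 5.9 = 4.4407
Compute log10: log10(4.4407) = 0.647451
Compute drop: 20 * 0.647451 = 12.949
SPL2 = 96.6 - 12.949 = 83.65

83.65 dB


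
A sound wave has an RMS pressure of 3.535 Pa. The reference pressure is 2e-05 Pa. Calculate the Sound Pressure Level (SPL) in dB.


Given values:
  p = 3.535 Pa
  p_ref = 2e-05 Pa
Formula: SPL = 20 * log10(p / p_ref)
Compute ratio: p / p_ref = 3.535 / 2e-05 = 176750
Compute log10: log10(176750) = 5.247359
Multiply: SPL = 20 * 5.247359 = 104.95

104.95 dB


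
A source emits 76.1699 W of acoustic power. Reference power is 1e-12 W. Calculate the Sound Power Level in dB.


Given values:
  W = 76.1699 W
  W_ref = 1e-12 W
Formula: SWL = 10 * log10(W / W_ref)
Compute ratio: W / W_ref = 76169900000000
Compute log10: log10(76169900000000) = 13.881783
Multiply: SWL = 10 * 13.881783 = 138.82

138.82 dB


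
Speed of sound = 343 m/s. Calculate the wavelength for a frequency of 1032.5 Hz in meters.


Given values:
  c = 343 m/s, f = 1032.5 Hz
Formula: lambda = c / f
lambda = 343 / 1032.5
lambda = 0.3322

0.3322 m


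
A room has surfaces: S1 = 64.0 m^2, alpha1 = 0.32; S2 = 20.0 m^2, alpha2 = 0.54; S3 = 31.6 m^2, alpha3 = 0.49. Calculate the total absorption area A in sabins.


Given surfaces:
  Surface 1: 64.0 * 0.32 = 20.48
  Surface 2: 20.0 * 0.54 = 10.8
  Surface 3: 31.6 * 0.49 = 15.484
Formula: A = sum(Si * alpha_i)
A = 20.48 + 10.8 + 15.484
A = 46.76

46.76 sabins


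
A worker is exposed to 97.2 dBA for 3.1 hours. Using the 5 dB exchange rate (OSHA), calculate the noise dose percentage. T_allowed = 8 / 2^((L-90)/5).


Given values:
  L = 97.2 dBA, T = 3.1 hours
Formula: T_allowed = 8 / 2^((L - 90) / 5)
Compute exponent: (97.2 - 90) / 5 = 1.44
Compute 2^(1.44) = 2.713209
T_allowed = 8 / 2.713209 = 2.948538 hours
Dose = (T / T_allowed) * 100
Dose = (3.1 / 2.948538) * 100 = 105.14

105.14 %


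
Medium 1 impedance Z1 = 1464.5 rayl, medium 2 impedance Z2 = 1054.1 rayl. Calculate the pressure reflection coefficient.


Given values:
  Z1 = 1464.5 rayl, Z2 = 1054.1 rayl
Formula: R = (Z2 - Z1) / (Z2 + Z1)
Numerator: Z2 - Z1 = 1054.1 - 1464.5 = -410.4
Denominator: Z2 + Z1 = 1054.1 + 1464.5 = 2518.6
R = -410.4 / 2518.6 = -0.1629

-0.1629


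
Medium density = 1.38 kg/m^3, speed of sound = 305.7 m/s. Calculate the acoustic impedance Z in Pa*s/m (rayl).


Given values:
  rho = 1.38 kg/m^3
  c = 305.7 m/s
Formula: Z = rho * c
Z = 1.38 * 305.7
Z = 421.87

421.87 rayl


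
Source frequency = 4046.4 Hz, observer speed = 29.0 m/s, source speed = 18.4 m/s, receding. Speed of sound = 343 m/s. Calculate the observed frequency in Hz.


Given values:
  f_s = 4046.4 Hz, v_o = 29.0 m/s, v_s = 18.4 m/s
  Direction: receding
Formula: f_o = f_s * (c - v_o) / (c + v_s)
Numerator: c - v_o = 343 - 29.0 = 314.0
Denominator: c + v_s = 343 + 18.4 = 361.4
f_o = 4046.4 * 314.0 / 361.4 = 3515.69

3515.69 Hz


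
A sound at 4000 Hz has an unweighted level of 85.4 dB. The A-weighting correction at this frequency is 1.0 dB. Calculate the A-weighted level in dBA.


Given values:
  SPL = 85.4 dB
  A-weighting at 4000 Hz = 1.0 dB
Formula: L_A = SPL + A_weight
L_A = 85.4 + (1.0)
L_A = 86.4

86.4 dBA


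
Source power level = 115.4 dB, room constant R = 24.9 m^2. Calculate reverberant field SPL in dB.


Given values:
  Lw = 115.4 dB, R = 24.9 m^2
Formula: SPL = Lw + 10 * log10(4 / R)
Compute 4 / R = 4 / 24.9 = 0.160643
Compute 10 * log10(0.160643) = -7.9414
SPL = 115.4 + (-7.9414) = 107.46

107.46 dB


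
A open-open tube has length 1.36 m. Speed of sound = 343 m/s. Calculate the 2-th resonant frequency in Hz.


Given values:
  Tube type: open-open, L = 1.36 m, c = 343 m/s, n = 2
Formula: f_n = n * c / (2 * L)
Compute 2 * L = 2 * 1.36 = 2.72
f = 2 * 343 / 2.72
f = 252.21

252.21 Hz


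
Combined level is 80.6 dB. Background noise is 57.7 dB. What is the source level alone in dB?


Given values:
  L_total = 80.6 dB, L_bg = 57.7 dB
Formula: L_source = 10 * log10(10^(L_total/10) - 10^(L_bg/10))
Convert to linear:
  10^(80.6/10) = 114815362.1497
  10^(57.7/10) = 588843.6554
Difference: 114815362.1497 - 588843.6554 = 114226518.4943
L_source = 10 * log10(114226518.4943) = 80.58

80.58 dB


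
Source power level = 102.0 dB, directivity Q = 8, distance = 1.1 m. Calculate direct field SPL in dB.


Given values:
  Lw = 102.0 dB, Q = 8, r = 1.1 m
Formula: SPL = Lw + 10 * log10(Q / (4 * pi * r^2))
Compute 4 * pi * r^2 = 4 * pi * 1.1^2 = 15.2053
Compute Q / denom = 8 / 15.2053 = 0.52613234
Compute 10 * log10(0.52613234) = -2.7891
SPL = 102.0 + (-2.7891) = 99.21

99.21 dB


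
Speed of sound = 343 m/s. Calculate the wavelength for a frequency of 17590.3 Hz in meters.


Given values:
  c = 343 m/s, f = 17590.3 Hz
Formula: lambda = c / f
lambda = 343 / 17590.3
lambda = 0.0195

0.0195 m


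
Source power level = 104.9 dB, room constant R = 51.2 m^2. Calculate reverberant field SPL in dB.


Given values:
  Lw = 104.9 dB, R = 51.2 m^2
Formula: SPL = Lw + 10 * log10(4 / R)
Compute 4 / R = 4 / 51.2 = 0.078125
Compute 10 * log10(0.078125) = -11.0721
SPL = 104.9 + (-11.0721) = 93.83

93.83 dB


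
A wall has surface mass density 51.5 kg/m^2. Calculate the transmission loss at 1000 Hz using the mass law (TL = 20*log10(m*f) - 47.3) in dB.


Given values:
  m = 51.5 kg/m^2, f = 1000 Hz
Formula: TL = 20 * log10(m * f) - 47.3
Compute m * f = 51.5 * 1000 = 51500.0
Compute log10(51500.0) = 4.711807
Compute 20 * 4.711807 = 94.2361
TL = 94.2361 - 47.3 = 46.94

46.94 dB


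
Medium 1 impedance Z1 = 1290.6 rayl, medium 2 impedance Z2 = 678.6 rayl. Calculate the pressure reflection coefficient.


Given values:
  Z1 = 1290.6 rayl, Z2 = 678.6 rayl
Formula: R = (Z2 - Z1) / (Z2 + Z1)
Numerator: Z2 - Z1 = 678.6 - 1290.6 = -612.0
Denominator: Z2 + Z1 = 678.6 + 1290.6 = 1969.2
R = -612.0 / 1969.2 = -0.3108

-0.3108


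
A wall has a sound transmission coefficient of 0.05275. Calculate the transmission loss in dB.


Given values:
  tau = 0.05275
Formula: TL = 10 * log10(1 / tau)
Compute 1 / tau = 1 / 0.05275 = 18.9573
Compute log10(18.9573) = 1.277776
TL = 10 * 1.277776 = 12.78

12.78 dB


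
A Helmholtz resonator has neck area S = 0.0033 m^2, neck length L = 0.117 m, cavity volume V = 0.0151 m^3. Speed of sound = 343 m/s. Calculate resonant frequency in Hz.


Given values:
  S = 0.0033 m^2, L = 0.117 m, V = 0.0151 m^3, c = 343 m/s
Formula: f = (c / (2*pi)) * sqrt(S / (V * L))
Compute V * L = 0.0151 * 0.117 = 0.0017667
Compute S / (V * L) = 0.0033 / 0.0017667 = 1.8679
Compute sqrt(1.8679) = 1.366711
Compute c / (2*pi) = 343 / 6.283185 = 54.590148
f = 54.590148 * 1.366711 = 74.61

74.61 Hz


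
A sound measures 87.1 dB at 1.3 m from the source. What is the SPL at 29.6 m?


Given values:
  SPL1 = 87.1 dB, r1 = 1.3 m, r2 = 29.6 m
Formula: SPL2 = SPL1 - 20 * log10(r2 / r1)
Compute ratio: r2 / r1 = 29.6 / 1.3 = 22.7692
Compute log10: log10(22.7692) = 1.357348
Compute drop: 20 * 1.357348 = 27.147
SPL2 = 87.1 - 27.147 = 59.95

59.95 dB


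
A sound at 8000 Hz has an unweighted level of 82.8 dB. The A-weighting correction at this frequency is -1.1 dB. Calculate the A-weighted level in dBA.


Given values:
  SPL = 82.8 dB
  A-weighting at 8000 Hz = -1.1 dB
Formula: L_A = SPL + A_weight
L_A = 82.8 + (-1.1)
L_A = 81.7

81.7 dBA


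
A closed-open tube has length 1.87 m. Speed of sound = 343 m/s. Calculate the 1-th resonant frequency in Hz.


Given values:
  Tube type: closed-open, L = 1.87 m, c = 343 m/s, n = 1
Formula: f_n = (2n - 1) * c / (4 * L)
Compute 2n - 1 = 2*1 - 1 = 1
Compute 4 * L = 4 * 1.87 = 7.48
f = 1 * 343 / 7.48
f = 45.86

45.86 Hz


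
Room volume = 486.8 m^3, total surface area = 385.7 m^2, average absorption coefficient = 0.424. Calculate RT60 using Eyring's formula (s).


Given values:
  V = 486.8 m^3, S = 385.7 m^2, alpha = 0.424
Formula: RT60 = 0.161 * V / (-S * ln(1 - alpha))
Compute ln(1 - 0.424) = ln(0.576) = -0.551648
Denominator: -385.7 * -0.551648 = 212.7706
Numerator: 0.161 * 486.8 = 78.3748
RT60 = 78.3748 / 212.7706 = 0.368

0.368 s


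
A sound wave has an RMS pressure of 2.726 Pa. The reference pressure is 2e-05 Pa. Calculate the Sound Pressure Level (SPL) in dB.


Given values:
  p = 2.726 Pa
  p_ref = 2e-05 Pa
Formula: SPL = 20 * log10(p / p_ref)
Compute ratio: p / p_ref = 2.726 / 2e-05 = 136300
Compute log10: log10(136300) = 5.134496
Multiply: SPL = 20 * 5.134496 = 102.69

102.69 dB


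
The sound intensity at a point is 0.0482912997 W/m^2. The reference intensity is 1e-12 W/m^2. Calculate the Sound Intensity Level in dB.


Given values:
  I = 0.0482912997 W/m^2
  I_ref = 1e-12 W/m^2
Formula: SIL = 10 * log10(I / I_ref)
Compute ratio: I / I_ref = 48291299700
Compute log10: log10(48291299700) = 10.683869
Multiply: SIL = 10 * 10.683869 = 106.84

106.84 dB


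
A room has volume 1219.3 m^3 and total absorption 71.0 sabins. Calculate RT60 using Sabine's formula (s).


Given values:
  V = 1219.3 m^3
  A = 71.0 sabins
Formula: RT60 = 0.161 * V / A
Numerator: 0.161 * 1219.3 = 196.3073
RT60 = 196.3073 / 71.0 = 2.765

2.765 s


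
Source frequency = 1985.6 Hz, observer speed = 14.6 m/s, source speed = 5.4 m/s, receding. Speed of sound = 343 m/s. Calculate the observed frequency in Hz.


Given values:
  f_s = 1985.6 Hz, v_o = 14.6 m/s, v_s = 5.4 m/s
  Direction: receding
Formula: f_o = f_s * (c - v_o) / (c + v_s)
Numerator: c - v_o = 343 - 14.6 = 328.4
Denominator: c + v_s = 343 + 5.4 = 348.4
f_o = 1985.6 * 328.4 / 348.4 = 1871.62

1871.62 Hz


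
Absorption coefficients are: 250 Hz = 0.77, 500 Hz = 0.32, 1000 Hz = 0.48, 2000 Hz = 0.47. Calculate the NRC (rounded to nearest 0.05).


Given values:
  a_250 = 0.77, a_500 = 0.32
  a_1000 = 0.48, a_2000 = 0.47
Formula: NRC = (a250 + a500 + a1000 + a2000) / 4
Sum = 0.77 + 0.32 + 0.48 + 0.47 = 2.04
NRC = 2.04 / 4 = 0.51
Rounded to nearest 0.05: 0.5

0.5


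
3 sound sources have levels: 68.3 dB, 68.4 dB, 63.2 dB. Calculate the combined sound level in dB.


Formula: L_total = 10 * log10( sum(10^(Li/10)) )
  Source 1: 10^(68.3/10) = 6760829.7539
  Source 2: 10^(68.4/10) = 6918309.7092
  Source 3: 10^(63.2/10) = 2089296.1309
Sum of linear values = 15768435.594
L_total = 10 * log10(15768435.594) = 71.98

71.98 dB


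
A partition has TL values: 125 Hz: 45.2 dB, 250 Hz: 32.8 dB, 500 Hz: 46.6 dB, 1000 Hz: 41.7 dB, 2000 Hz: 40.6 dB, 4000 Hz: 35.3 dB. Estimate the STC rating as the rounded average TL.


Given TL values at each frequency:
  125 Hz: 45.2 dB
  250 Hz: 32.8 dB
  500 Hz: 46.6 dB
  1000 Hz: 41.7 dB
  2000 Hz: 40.6 dB
  4000 Hz: 35.3 dB
Formula: STC ~ round(average of TL values)
Sum = 45.2 + 32.8 + 46.6 + 41.7 + 40.6 + 35.3 = 242.2
Average = 242.2 / 6 = 40.37
Rounded: 40

40


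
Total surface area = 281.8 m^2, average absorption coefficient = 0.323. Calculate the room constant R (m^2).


Given values:
  S = 281.8 m^2, alpha = 0.323
Formula: R = S * alpha / (1 - alpha)
Numerator: 281.8 * 0.323 = 91.0214
Denominator: 1 - 0.323 = 0.677
R = 91.0214 / 0.677 = 134.45

134.45 m^2


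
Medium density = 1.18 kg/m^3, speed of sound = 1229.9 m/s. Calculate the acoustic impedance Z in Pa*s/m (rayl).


Given values:
  rho = 1.18 kg/m^3
  c = 1229.9 m/s
Formula: Z = rho * c
Z = 1.18 * 1229.9
Z = 1451.28

1451.28 rayl


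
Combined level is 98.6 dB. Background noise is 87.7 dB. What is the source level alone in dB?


Given values:
  L_total = 98.6 dB, L_bg = 87.7 dB
Formula: L_source = 10 * log10(10^(L_total/10) - 10^(L_bg/10))
Convert to linear:
  10^(98.6/10) = 7244359600.7499
  10^(87.7/10) = 588843655.3556
Difference: 7244359600.7499 - 588843655.3556 = 6655515945.3943
L_source = 10 * log10(6655515945.3943) = 98.23

98.23 dB


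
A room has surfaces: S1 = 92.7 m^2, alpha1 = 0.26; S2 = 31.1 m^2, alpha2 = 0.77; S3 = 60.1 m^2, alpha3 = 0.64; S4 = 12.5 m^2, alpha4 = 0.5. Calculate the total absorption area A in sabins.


Given surfaces:
  Surface 1: 92.7 * 0.26 = 24.102
  Surface 2: 31.1 * 0.77 = 23.947
  Surface 3: 60.1 * 0.64 = 38.464
  Surface 4: 12.5 * 0.5 = 6.25
Formula: A = sum(Si * alpha_i)
A = 24.102 + 23.947 + 38.464 + 6.25
A = 92.76

92.76 sabins


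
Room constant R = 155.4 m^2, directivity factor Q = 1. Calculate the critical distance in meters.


Given values:
  R = 155.4 m^2, Q = 1
Formula: d_c = 0.141 * sqrt(Q * R)
Compute Q * R = 1 * 155.4 = 155.4
Compute sqrt(155.4) = 12.466
d_c = 0.141 * 12.466 = 1.758

1.758 m


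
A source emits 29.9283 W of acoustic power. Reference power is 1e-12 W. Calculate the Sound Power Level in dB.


Given values:
  W = 29.9283 W
  W_ref = 1e-12 W
Formula: SWL = 10 * log10(W / W_ref)
Compute ratio: W / W_ref = 29928300000000
Compute log10: log10(29928300000000) = 13.476082
Multiply: SWL = 10 * 13.476082 = 134.76

134.76 dB


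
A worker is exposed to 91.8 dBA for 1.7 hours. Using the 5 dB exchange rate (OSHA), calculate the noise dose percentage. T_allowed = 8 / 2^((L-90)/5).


Given values:
  L = 91.8 dBA, T = 1.7 hours
Formula: T_allowed = 8 / 2^((L - 90) / 5)
Compute exponent: (91.8 - 90) / 5 = 0.36
Compute 2^(0.36) = 1.283426
T_allowed = 8 / 1.283426 = 6.233316 hours
Dose = (T / T_allowed) * 100
Dose = (1.7 / 6.233316) * 100 = 27.27

27.27 %


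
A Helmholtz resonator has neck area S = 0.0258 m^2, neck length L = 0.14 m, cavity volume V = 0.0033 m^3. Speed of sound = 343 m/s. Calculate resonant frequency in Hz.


Given values:
  S = 0.0258 m^2, L = 0.14 m, V = 0.0033 m^3, c = 343 m/s
Formula: f = (c / (2*pi)) * sqrt(S / (V * L))
Compute V * L = 0.0033 * 0.14 = 0.000462
Compute S / (V * L) = 0.0258 / 0.000462 = 55.8442
Compute sqrt(55.8442) = 7.472898
Compute c / (2*pi) = 343 / 6.283185 = 54.590148
f = 54.590148 * 7.472898 = 407.95

407.95 Hz


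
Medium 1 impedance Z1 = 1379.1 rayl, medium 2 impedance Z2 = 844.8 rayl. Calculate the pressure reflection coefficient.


Given values:
  Z1 = 1379.1 rayl, Z2 = 844.8 rayl
Formula: R = (Z2 - Z1) / (Z2 + Z1)
Numerator: Z2 - Z1 = 844.8 - 1379.1 = -534.3
Denominator: Z2 + Z1 = 844.8 + 1379.1 = 2223.9
R = -534.3 / 2223.9 = -0.2403

-0.2403


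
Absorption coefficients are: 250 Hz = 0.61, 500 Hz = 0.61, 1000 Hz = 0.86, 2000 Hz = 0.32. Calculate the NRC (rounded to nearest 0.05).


Given values:
  a_250 = 0.61, a_500 = 0.61
  a_1000 = 0.86, a_2000 = 0.32
Formula: NRC = (a250 + a500 + a1000 + a2000) / 4
Sum = 0.61 + 0.61 + 0.86 + 0.32 = 2.4
NRC = 2.4 / 4 = 0.6
Rounded to nearest 0.05: 0.6

0.6


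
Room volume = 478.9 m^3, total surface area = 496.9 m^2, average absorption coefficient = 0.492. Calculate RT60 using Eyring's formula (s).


Given values:
  V = 478.9 m^3, S = 496.9 m^2, alpha = 0.492
Formula: RT60 = 0.161 * V / (-S * ln(1 - alpha))
Compute ln(1 - 0.492) = ln(0.508) = -0.677274
Denominator: -496.9 * -0.677274 = 336.5375
Numerator: 0.161 * 478.9 = 77.1029
RT60 = 77.1029 / 336.5375 = 0.229

0.229 s


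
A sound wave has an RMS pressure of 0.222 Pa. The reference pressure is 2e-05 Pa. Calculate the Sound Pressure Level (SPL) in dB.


Given values:
  p = 0.222 Pa
  p_ref = 2e-05 Pa
Formula: SPL = 20 * log10(p / p_ref)
Compute ratio: p / p_ref = 0.222 / 2e-05 = 11100
Compute log10: log10(11100) = 4.045323
Multiply: SPL = 20 * 4.045323 = 80.91

80.91 dB


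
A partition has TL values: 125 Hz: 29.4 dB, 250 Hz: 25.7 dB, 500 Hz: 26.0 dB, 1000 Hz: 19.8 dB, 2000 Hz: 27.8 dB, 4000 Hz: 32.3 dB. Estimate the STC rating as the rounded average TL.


Given TL values at each frequency:
  125 Hz: 29.4 dB
  250 Hz: 25.7 dB
  500 Hz: 26.0 dB
  1000 Hz: 19.8 dB
  2000 Hz: 27.8 dB
  4000 Hz: 32.3 dB
Formula: STC ~ round(average of TL values)
Sum = 29.4 + 25.7 + 26.0 + 19.8 + 27.8 + 32.3 = 161.0
Average = 161.0 / 6 = 26.83
Rounded: 27

27


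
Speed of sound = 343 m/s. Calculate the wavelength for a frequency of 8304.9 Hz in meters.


Given values:
  c = 343 m/s, f = 8304.9 Hz
Formula: lambda = c / f
lambda = 343 / 8304.9
lambda = 0.0413

0.0413 m


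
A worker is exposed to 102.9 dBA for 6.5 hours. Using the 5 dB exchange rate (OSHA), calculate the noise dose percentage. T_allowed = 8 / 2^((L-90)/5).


Given values:
  L = 102.9 dBA, T = 6.5 hours
Formula: T_allowed = 8 / 2^((L - 90) / 5)
Compute exponent: (102.9 - 90) / 5 = 2.58
Compute 2^(2.58) = 5.979397
T_allowed = 8 / 5.979397 = 1.337928 hours
Dose = (T / T_allowed) * 100
Dose = (6.5 / 1.337928) * 100 = 485.83

485.83 %


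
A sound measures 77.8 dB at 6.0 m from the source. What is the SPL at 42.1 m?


Given values:
  SPL1 = 77.8 dB, r1 = 6.0 m, r2 = 42.1 m
Formula: SPL2 = SPL1 - 20 * log10(r2 / r1)
Compute ratio: r2 / r1 = 42.1 / 6.0 = 7.0167
Compute log10: log10(7.0167) = 0.846133
Compute drop: 20 * 0.846133 = 16.9227
SPL2 = 77.8 - 16.9227 = 60.88

60.88 dB


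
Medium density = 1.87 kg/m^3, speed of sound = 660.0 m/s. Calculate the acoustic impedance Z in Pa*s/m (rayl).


Given values:
  rho = 1.87 kg/m^3
  c = 660.0 m/s
Formula: Z = rho * c
Z = 1.87 * 660.0
Z = 1234.2

1234.2 rayl


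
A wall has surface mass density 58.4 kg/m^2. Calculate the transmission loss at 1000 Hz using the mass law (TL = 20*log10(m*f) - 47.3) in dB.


Given values:
  m = 58.4 kg/m^2, f = 1000 Hz
Formula: TL = 20 * log10(m * f) - 47.3
Compute m * f = 58.4 * 1000 = 58400.0
Compute log10(58400.0) = 4.766413
Compute 20 * 4.766413 = 95.3283
TL = 95.3283 - 47.3 = 48.03

48.03 dB


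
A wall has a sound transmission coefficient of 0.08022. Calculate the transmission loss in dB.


Given values:
  tau = 0.08022
Formula: TL = 10 * log10(1 / tau)
Compute 1 / tau = 1 / 0.08022 = 12.4657
Compute log10(12.4657) = 1.095717
TL = 10 * 1.095717 = 10.96

10.96 dB


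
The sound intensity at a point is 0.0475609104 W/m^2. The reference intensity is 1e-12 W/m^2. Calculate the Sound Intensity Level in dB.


Given values:
  I = 0.0475609104 W/m^2
  I_ref = 1e-12 W/m^2
Formula: SIL = 10 * log10(I / I_ref)
Compute ratio: I / I_ref = 47560910400
Compute log10: log10(47560910400) = 10.67725
Multiply: SIL = 10 * 10.67725 = 106.77

106.77 dB


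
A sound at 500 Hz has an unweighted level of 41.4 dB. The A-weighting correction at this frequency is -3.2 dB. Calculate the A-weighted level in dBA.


Given values:
  SPL = 41.4 dB
  A-weighting at 500 Hz = -3.2 dB
Formula: L_A = SPL + A_weight
L_A = 41.4 + (-3.2)
L_A = 38.2

38.2 dBA
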